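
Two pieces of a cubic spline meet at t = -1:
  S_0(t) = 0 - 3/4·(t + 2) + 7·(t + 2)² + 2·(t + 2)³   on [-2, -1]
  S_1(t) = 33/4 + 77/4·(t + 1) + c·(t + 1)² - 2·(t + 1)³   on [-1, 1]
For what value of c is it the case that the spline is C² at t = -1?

S_0''(t) = 14 + 12·(t + 2), so S_0''(-1) = 26. On the right, S_1''(-1) = 2c, so c = 13.

13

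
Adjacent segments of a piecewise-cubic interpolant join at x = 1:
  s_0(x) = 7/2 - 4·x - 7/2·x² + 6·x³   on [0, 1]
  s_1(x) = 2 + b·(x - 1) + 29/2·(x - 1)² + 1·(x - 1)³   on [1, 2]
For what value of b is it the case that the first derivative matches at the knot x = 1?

7

s_0'(x) = -4 - 7·x + 18·x², so s_0'(1) = 7. On the right, s_1'(1) = b, so b = 7.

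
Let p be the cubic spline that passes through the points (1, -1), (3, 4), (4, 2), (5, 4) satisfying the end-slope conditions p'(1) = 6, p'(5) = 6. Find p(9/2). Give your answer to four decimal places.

2.1051

With M_i denoting the second derivative at x_i, h_i = 2, 1, 1, and Δ_i = (y_(i+1) − y_i)/h_i = 5/2, -2, 2:
  2·M_0 + 6·M_1 + 1·M_2 = 6(Δ_1 - Δ_0) = -27
  1·M_1 + 4·M_2 + 1·M_3 = 6(Δ_2 - Δ_1) = 24
Clamped end conditions give two more equations: 2h_0·M_0 + h_0·M_1 = 6(Δ_0 - p'(1)) = -21 and h_2·M_2 + 2h_2·M_3 = 6(p'(5) - Δ_2) = 24.
Solving the tridiagonal system: M_0 = -69/22, M_1 = -93/22, M_2 = 51/11, M_3 = 213/22.
On [4, 5], p(t) = 2 - 51/44·(t - 4) + 51/22·(t - 4)² + 37/44·(t - 4)³.
With (t - 4) = 1/2: p(9/2) = 741/352.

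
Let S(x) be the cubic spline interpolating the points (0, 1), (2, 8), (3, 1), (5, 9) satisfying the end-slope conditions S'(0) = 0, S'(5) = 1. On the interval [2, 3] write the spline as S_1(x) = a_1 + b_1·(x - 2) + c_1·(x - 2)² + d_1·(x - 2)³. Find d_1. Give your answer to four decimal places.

6.1875

Let σ_i = S''(x_i). Step sizes h_i = 2, 1, 2; slopes of the chords Δ_i = (y_(i+1) - y_i)/h_i = 7/2, -7, 4.
  2·σ_0 + 6·σ_1 + 1·σ_2 = 6(Δ_1 - Δ_0) = -63
  1·σ_1 + 6·σ_2 + 2·σ_3 = 6(Δ_2 - Δ_1) = 66
Clamped end conditions give two more equations: 2h_0·σ_0 + h_0·σ_1 = 6(Δ_0 - S'(0)) = 21 and h_2·σ_2 + 2h_2·σ_3 = 6(S'(5) - Δ_2) = -18.
Forward elimination and back-substitution give σ_0 = 463/32, σ_1 = -295/16, σ_2 = 299/16, σ_3 = -443/32.
On [2, 3], with S_1(x) = a_1 + b_1·(x - 2) + c_1·(x - 2)² + d_1·(x - 2)³: c_1 = σ_1/2 = -295/32, d_1 = (σ_2 - σ_1)/(6h_1) = 99/16, b_1 = Δ_1 - h_1(2σ_1 + σ_2)/6 = -127/32.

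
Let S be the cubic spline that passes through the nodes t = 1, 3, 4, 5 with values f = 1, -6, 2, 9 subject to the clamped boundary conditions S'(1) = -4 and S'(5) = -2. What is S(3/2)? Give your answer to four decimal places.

Let m_i = S''(x_i). Step sizes h_i = 2, 1, 1; slopes of the chords Δ_i = (y_(i+1) - y_i)/h_i = -7/2, 8, 7.
  2·m_0 + 6·m_1 + 1·m_2 = 6(Δ_1 - Δ_0) = 69
  1·m_1 + 4·m_2 + 1·m_3 = 6(Δ_2 - Δ_1) = -6
Clamped end conditions give two more equations: 2h_0·m_0 + h_0·m_1 = 6(Δ_0 - S'(1)) = 3 and h_2·m_2 + 2h_2·m_3 = 6(S'(5) - Δ_2) = -54.
Forward elimination and back-substitution give m_0 = -127/22, m_1 = 287/22, m_2 = 25/11, m_3 = -619/22.
On [1, 3], S(t) = 1 - 4·(t - 1) - 127/44·(t - 1)² + 69/44·(t - 1)³.
With (t - 1) = 1/2: S(3/2) = -537/352.

-1.5256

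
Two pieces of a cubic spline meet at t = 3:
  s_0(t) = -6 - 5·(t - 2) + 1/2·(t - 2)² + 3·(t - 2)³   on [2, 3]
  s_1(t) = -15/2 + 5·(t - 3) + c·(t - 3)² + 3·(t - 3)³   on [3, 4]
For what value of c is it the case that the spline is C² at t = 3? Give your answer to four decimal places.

s_0''(t) = 1 + 18·(t - 2), so s_0''(3) = 19. On the right, s_1''(3) = 2c, so c = 19/2.

9.5000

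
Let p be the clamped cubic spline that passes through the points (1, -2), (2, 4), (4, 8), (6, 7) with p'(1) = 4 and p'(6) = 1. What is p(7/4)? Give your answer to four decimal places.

2.4399

With M_i denoting the second derivative at x_i, h_i = 1, 2, 2, and Δ_i = (y_(i+1) − y_i)/h_i = 6, 2, -1/2:
  1·M_0 + 6·M_1 + 2·M_2 = 6(Δ_1 - Δ_0) = -24
  2·M_1 + 8·M_2 + 2·M_3 = 6(Δ_2 - Δ_1) = -15
Clamped end conditions give two more equations: 2h_0·M_0 + h_0·M_1 = 6(Δ_0 - p'(1)) = 12 and h_2·M_2 + 2h_2·M_3 = 6(p'(6) - Δ_2) = 9.
Hence M_0 = 195/23, M_1 = -114/23, M_2 = -63/46, M_3 = 135/46.
On [1, 2], p(x) = -2 + 4·(x - 1) + 195/46·(x - 1)² - 103/46·(x - 1)³.
With (x - 1) = 3/4: p(7/4) = 7183/2944.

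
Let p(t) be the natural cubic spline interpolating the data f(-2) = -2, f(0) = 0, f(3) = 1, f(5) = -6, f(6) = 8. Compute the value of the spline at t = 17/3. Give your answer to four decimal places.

Write M_i for p''(x_i). With h_i = 2, 3, 2, 1 and divided differences Δ_i = 1, 1/3, -7/2, 14, the continuity of p' gives the tridiagonal system
  2·M_0 + 10·M_1 + 3·M_2 = 6(Δ_1 - Δ_0) = -4
  3·M_1 + 10·M_2 + 2·M_3 = 6(Δ_2 - Δ_1) = -23
  2·M_2 + 6·M_3 + 1·M_4 = 6(Δ_3 - Δ_2) = 105
Natural end conditions: M_0 = M_4 = 0.
Forward elimination and back-substitution give M_0 = 0, M_1 = 410/253, M_2 = -1704/253, M_3 = 9991/506, M_4 = 0.
On [5, 6], p(t) = -6 + 11261/1518·(t - 5) + 9991/1012·(t - 5)² - 9991/3036·(t - 5)³.
With (t - 5) = 2/3: p(17/3) = 48328/20493.

2.3583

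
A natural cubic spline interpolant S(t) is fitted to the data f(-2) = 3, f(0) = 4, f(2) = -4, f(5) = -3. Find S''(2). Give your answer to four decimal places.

Let M_i = S''(x_i). Step sizes h_i = 2, 2, 3; slopes of the chords Δ_i = (y_(i+1) - y_i)/h_i = 1/2, -4, 1/3.
  2·M_0 + 8·M_1 + 2·M_2 = 6(Δ_1 - Δ_0) = -27
  2·M_1 + 10·M_2 + 3·M_3 = 6(Δ_2 - Δ_1) = 26
Natural end conditions: M_0 = M_3 = 0.
Hence M_0 = 0, M_1 = -161/38, M_2 = 131/38, M_3 = 0.

3.4474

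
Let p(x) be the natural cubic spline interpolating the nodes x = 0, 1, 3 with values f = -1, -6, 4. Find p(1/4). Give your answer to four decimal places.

Put m_i = p'' at the i-th knot. Here h = (1, 2) and Δ = (-5, 5), so the interior equations h_(i-1)·m_(i-1) + 2(h_(i-1)+h_i)·m_i + h_i·m_(i+1) = 6(Δ_i − Δ_(i-1)) read
  1·m_0 + 6·m_1 + 2·m_2 = 6(Δ_1 - Δ_0) = 60
Natural end conditions: m_0 = m_2 = 0.
Solving the tridiagonal system: m_0 = 0, m_1 = 10, m_2 = 0.
On [0, 1], p(x) = -1 - 20/3·x + 0·x² + 5/3·x³.
With x = 1/4: p(1/4) = -169/64.

-2.6406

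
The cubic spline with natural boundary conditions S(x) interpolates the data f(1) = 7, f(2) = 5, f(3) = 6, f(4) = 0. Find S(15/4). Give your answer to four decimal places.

Let m_i = S''(x_i). Step sizes h_i = 1, 1, 1; slopes of the chords Δ_i = (y_(i+1) - y_i)/h_i = -2, 1, -6.
  1·m_0 + 4·m_1 + 1·m_2 = 6(Δ_1 - Δ_0) = 18
  1·m_1 + 4·m_2 + 1·m_3 = 6(Δ_2 - Δ_1) = -42
Natural end conditions: m_0 = m_3 = 0.
Solving: m_0 = 0, m_1 = 38/5, m_2 = -62/5, m_3 = 0.
On [3, 4], S(x) = 6 - 28/15·(x - 3) - 31/5·(x - 3)² + 31/15·(x - 3)³.
With (x - 3) = 3/4: S(15/4) = 127/64.

1.9844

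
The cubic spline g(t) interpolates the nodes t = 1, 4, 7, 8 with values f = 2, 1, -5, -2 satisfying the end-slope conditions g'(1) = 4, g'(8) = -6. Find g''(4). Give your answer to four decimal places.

Write M_i for g''(x_i). With h_i = 3, 3, 1 and divided differences Δ_i = -1/3, -2, 3, the continuity of g' gives the tridiagonal system
  3·M_0 + 12·M_1 + 3·M_2 = 6(Δ_1 - Δ_0) = -10
  3·M_1 + 8·M_2 + 1·M_3 = 6(Δ_2 - Δ_1) = 30
Clamped end conditions give two more equations: 2h_0·M_0 + h_0·M_1 = 6(Δ_0 - g'(1)) = -26 and h_2·M_2 + 2h_2·M_3 = 6(g'(8) - Δ_2) = -54.
Solving the tridiagonal system: M_0 = -304/93, M_1 = -66/31, M_2 = 262/31, M_3 = -968/31.

-2.1290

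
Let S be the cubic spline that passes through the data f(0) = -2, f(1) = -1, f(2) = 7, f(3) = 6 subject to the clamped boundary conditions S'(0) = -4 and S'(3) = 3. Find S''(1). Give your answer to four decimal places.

With σ_i denoting the second derivative at x_i, h_i = 1, 1, 1, and Δ_i = (y_(i+1) − y_i)/h_i = 1, 8, -1:
  1·σ_0 + 4·σ_1 + 1·σ_2 = 6(Δ_1 - Δ_0) = 42
  1·σ_1 + 4·σ_2 + 1·σ_3 = 6(Δ_2 - Δ_1) = -54
Clamped end conditions give two more equations: 2h_0·σ_0 + h_0·σ_1 = 6(Δ_0 - S'(0)) = 30 and h_2·σ_2 + 2h_2·σ_3 = 6(S'(3) - Δ_2) = 24.
Forward elimination and back-substitution give σ_0 = 118/15, σ_1 = 214/15, σ_2 = -344/15, σ_3 = 352/15.

14.2667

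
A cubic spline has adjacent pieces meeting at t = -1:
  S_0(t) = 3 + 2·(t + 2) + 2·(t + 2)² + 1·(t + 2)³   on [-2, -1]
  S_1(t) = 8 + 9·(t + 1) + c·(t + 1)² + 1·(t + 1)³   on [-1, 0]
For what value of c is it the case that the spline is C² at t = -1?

S_0''(t) = 4 + 6·(t + 2), so S_0''(-1) = 10. On the right, S_1''(-1) = 2c, so c = 5.

5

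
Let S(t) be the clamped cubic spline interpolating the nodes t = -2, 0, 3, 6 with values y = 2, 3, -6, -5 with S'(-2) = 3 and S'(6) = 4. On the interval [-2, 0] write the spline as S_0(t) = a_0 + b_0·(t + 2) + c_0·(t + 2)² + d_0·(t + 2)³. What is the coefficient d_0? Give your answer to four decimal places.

Put M_i = S'' at the i-th knot. Here h = (2, 3, 3) and Δ = (1/2, -3, 1/3), so the interior equations h_(i-1)·M_(i-1) + 2(h_(i-1)+h_i)·M_i + h_i·M_(i+1) = 6(Δ_i − Δ_(i-1)) read
  2·M_0 + 10·M_1 + 3·M_2 = 6(Δ_1 - Δ_0) = -21
  3·M_1 + 12·M_2 + 3·M_3 = 6(Δ_2 - Δ_1) = 20
Clamped end conditions give two more equations: 2h_0·M_0 + h_0·M_1 = 6(Δ_0 - S'(-2)) = -15 and h_2·M_2 + 2h_2·M_3 = 6(S'(6) - Δ_2) = 22.
Forward elimination and back-substitution give M_0 = -105/38, M_1 = -75/38, M_2 = 27/19, M_3 = 337/114.
On [-2, 0], with S_0(t) = a_0 + b_0·(t + 2) + c_0·(t + 2)² + d_0·(t + 2)³: c_0 = M_0/2 = -105/76, d_0 = (M_1 - M_0)/(6h_0) = 5/76, b_0 = Δ_0 - h_0(2M_0 + M_1)/6 = 3.

0.0658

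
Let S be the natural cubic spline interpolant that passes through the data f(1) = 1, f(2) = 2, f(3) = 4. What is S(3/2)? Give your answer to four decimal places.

1.4063

Write σ_i for S''(x_i). With h_i = 1, 1 and divided differences Δ_i = 1, 2, the continuity of S' gives the tridiagonal system
  1·σ_0 + 4·σ_1 + 1·σ_2 = 6(Δ_1 - Δ_0) = 6
Natural end conditions: σ_0 = σ_2 = 0.
Forward elimination and back-substitution give σ_0 = 0, σ_1 = 3/2, σ_2 = 0.
On [1, 2], S(x) = 1 + 3/4·(x - 1) + 0·(x - 1)² + 1/4·(x - 1)³.
With (x - 1) = 1/2: S(3/2) = 45/32.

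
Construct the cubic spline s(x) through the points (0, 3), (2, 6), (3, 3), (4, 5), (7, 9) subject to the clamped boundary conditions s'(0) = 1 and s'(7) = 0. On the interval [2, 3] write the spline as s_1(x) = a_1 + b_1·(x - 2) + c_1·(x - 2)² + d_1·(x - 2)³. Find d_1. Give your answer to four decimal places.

2.9082

Write M_i for s''(x_i). With h_i = 2, 1, 1, 3 and divided differences Δ_i = 3/2, -3, 2, 4/3, the continuity of s' gives the tridiagonal system
  2·M_0 + 6·M_1 + 1·M_2 = 6(Δ_1 - Δ_0) = -27
  1·M_1 + 4·M_2 + 1·M_3 = 6(Δ_2 - Δ_1) = 30
  1·M_2 + 8·M_3 + 3·M_4 = 6(Δ_3 - Δ_2) = -4
Clamped end conditions give two more equations: 2h_0·M_0 + h_0·M_1 = 6(Δ_0 - s'(0)) = 3 and h_3·M_3 + 2h_3·M_4 = 6(s'(7) - Δ_3) = -8.
Solving: M_0 = 1447/316, M_1 = -605/79, M_2 = 1547/158, M_3 = -119/79, M_4 = -275/474.
On [2, 3], with s_1(x) = a_1 + b_1·(x - 2) + c_1·(x - 2)² + d_1·(x - 2)³: c_1 = M_1/2 = -605/158, d_1 = (M_2 - M_1)/(6h_1) = 919/316, b_1 = Δ_1 - h_1(2M_1 + M_2)/6 = -657/316.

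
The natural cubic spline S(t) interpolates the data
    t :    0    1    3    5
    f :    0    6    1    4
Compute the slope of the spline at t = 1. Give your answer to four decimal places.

2.5455

Write M_i for S''(x_i). With h_i = 1, 2, 2 and divided differences Δ_i = 6, -5/2, 3/2, the continuity of S' gives the tridiagonal system
  1·M_0 + 6·M_1 + 2·M_2 = 6(Δ_1 - Δ_0) = -51
  2·M_1 + 8·M_2 + 2·M_3 = 6(Δ_2 - Δ_1) = 24
Natural end conditions: M_0 = M_3 = 0.
Hence M_0 = 0, M_1 = -114/11, M_2 = 123/22, M_3 = 0.
On [1, 3], S'(t) = b_1 + 2c_1·(t - 1) + 3d_1·(t - 1)² with b_1 = Δ_1 - h_1(2M_1 + M_2)/6 = 28/11, c_1 = M_1/2 = -57/11, d_1 = (M_2 - M_1)/(6h_1) = 117/88. So S'(1) = 28/11.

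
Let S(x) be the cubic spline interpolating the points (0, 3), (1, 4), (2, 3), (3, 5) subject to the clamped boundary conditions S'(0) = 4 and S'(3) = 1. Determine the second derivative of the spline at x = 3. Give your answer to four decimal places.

Put m_i = S'' at the i-th knot. Here h = (1, 1, 1) and Δ = (1, -1, 2), so the interior equations h_(i-1)·m_(i-1) + 2(h_(i-1)+h_i)·m_i + h_i·m_(i+1) = 6(Δ_i − Δ_(i-1)) read
  1·m_0 + 4·m_1 + 1·m_2 = 6(Δ_1 - Δ_0) = -12
  1·m_1 + 4·m_2 + 1·m_3 = 6(Δ_2 - Δ_1) = 18
Clamped end conditions give two more equations: 2h_0·m_0 + h_0·m_1 = 6(Δ_0 - S'(0)) = -18 and h_2·m_2 + 2h_2·m_3 = 6(S'(3) - Δ_2) = -6.
Forward elimination and back-substitution give m_0 = -38/5, m_1 = -14/5, m_2 = 34/5, m_3 = -32/5.

-6.4000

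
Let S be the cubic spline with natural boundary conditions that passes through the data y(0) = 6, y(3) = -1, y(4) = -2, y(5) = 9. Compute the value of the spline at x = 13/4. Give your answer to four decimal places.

Write M_i for S''(x_i). With h_i = 3, 1, 1 and divided differences Δ_i = -7/3, -1, 11, the continuity of S' gives the tridiagonal system
  3·M_0 + 8·M_1 + 1·M_2 = 6(Δ_1 - Δ_0) = 8
  1·M_1 + 4·M_2 + 1·M_3 = 6(Δ_2 - Δ_1) = 72
Natural end conditions: M_0 = M_3 = 0.
Solving the tridiagonal system: M_0 = 0, M_1 = -40/31, M_2 = 568/31, M_3 = 0.
On [3, 4], S(x) = -1 - 337/93·(x - 3) - 20/31·(x - 3)² + 304/93·(x - 3)³.
With (x - 3) = 1/4: S(13/4) = -235/124.

-1.8952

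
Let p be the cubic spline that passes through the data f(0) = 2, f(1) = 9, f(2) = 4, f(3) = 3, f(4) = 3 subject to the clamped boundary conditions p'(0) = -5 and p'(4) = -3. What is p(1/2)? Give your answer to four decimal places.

4.3460

Write σ_i for p''(x_i). With h_i = 1, 1, 1, 1 and divided differences Δ_i = 7, -5, -1, 0, the continuity of p' gives the tridiagonal system
  1·σ_0 + 4·σ_1 + 1·σ_2 = 6(Δ_1 - Δ_0) = -72
  1·σ_1 + 4·σ_2 + 1·σ_3 = 6(Δ_2 - Δ_1) = 24
  1·σ_2 + 4·σ_3 + 1·σ_4 = 6(Δ_3 - Δ_2) = 6
Clamped end conditions give two more equations: 2h_0·σ_0 + h_0·σ_1 = 6(Δ_0 - p'(0)) = 72 and h_3·σ_3 + 2h_3·σ_4 = 6(p'(4) - Δ_3) = -18.
Solving: σ_0 = 1499/28, σ_1 = -491/14, σ_2 = 59/4, σ_3 = 1/14, σ_4 = -253/28.
On [0, 1], p(x) = 2 - 5·x + 1499/56·x² - 827/56·x³.
With x = 1/2: p(1/2) = 1947/448.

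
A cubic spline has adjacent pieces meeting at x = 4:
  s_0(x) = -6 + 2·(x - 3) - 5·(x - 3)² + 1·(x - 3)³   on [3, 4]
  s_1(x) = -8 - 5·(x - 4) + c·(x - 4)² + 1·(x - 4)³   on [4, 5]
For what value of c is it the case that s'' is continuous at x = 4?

s_0''(x) = -10 + 6·(x - 3), so s_0''(4) = -4. On the right, s_1''(4) = 2c, so c = -2.

-2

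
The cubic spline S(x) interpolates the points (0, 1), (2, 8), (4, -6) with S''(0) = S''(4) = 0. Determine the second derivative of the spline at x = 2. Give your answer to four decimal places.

-7.8750

With σ_i denoting the second derivative at x_i, h_i = 2, 2, and Δ_i = (y_(i+1) − y_i)/h_i = 7/2, -7:
  2·σ_0 + 8·σ_1 + 2·σ_2 = 6(Δ_1 - Δ_0) = -63
Natural end conditions: σ_0 = σ_2 = 0.
Solving: σ_0 = 0, σ_1 = -63/8, σ_2 = 0.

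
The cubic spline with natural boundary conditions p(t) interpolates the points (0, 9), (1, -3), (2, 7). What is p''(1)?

Write m_i for p''(x_i). With h_i = 1, 1 and divided differences Δ_i = -12, 10, the continuity of p' gives the tridiagonal system
  1·m_0 + 4·m_1 + 1·m_2 = 6(Δ_1 - Δ_0) = 132
Natural end conditions: m_0 = m_2 = 0.
Forward elimination and back-substitution give m_0 = 0, m_1 = 33, m_2 = 0.

33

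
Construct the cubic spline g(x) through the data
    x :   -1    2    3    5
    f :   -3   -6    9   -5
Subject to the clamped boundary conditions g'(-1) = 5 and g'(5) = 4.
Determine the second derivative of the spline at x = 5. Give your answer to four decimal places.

35.3333

With σ_i denoting the second derivative at x_i, h_i = 3, 1, 2, and Δ_i = (y_(i+1) − y_i)/h_i = -1, 15, -7:
  3·σ_0 + 8·σ_1 + 1·σ_2 = 6(Δ_1 - Δ_0) = 96
  1·σ_1 + 6·σ_2 + 2·σ_3 = 6(Δ_2 - Δ_1) = -132
Clamped end conditions give two more equations: 2h_0·σ_0 + h_0·σ_1 = 6(Δ_0 - g'(-1)) = -36 and h_2·σ_2 + 2h_2·σ_3 = 6(g'(5) - Δ_2) = 66.
Solving: σ_0 = -53/3, σ_1 = 70/3, σ_2 = -113/3, σ_3 = 106/3.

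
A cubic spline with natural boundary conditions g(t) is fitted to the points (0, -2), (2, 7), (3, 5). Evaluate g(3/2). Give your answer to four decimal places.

With m_i denoting the second derivative at x_i, h_i = 2, 1, and Δ_i = (y_(i+1) − y_i)/h_i = 9/2, -2:
  2·m_0 + 6·m_1 + 1·m_2 = 6(Δ_1 - Δ_0) = -39
Natural end conditions: m_0 = m_2 = 0.
Forward elimination and back-substitution give m_0 = 0, m_1 = -13/2, m_2 = 0.
On [0, 2], g(t) = -2 + 20/3·t + 0·t² - 13/24·t³.
With t = 3/2: g(3/2) = 395/64.

6.1719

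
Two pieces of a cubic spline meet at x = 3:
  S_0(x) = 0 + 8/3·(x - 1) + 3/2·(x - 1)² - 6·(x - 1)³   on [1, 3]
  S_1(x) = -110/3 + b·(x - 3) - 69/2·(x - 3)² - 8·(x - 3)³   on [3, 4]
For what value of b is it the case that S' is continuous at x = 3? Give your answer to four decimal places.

-63.3333

S_0'(x) = 8/3 + 3·(x - 1) - 18·(x - 1)², so S_0'(3) = -190/3. On the right, S_1'(3) = b, so b = -190/3.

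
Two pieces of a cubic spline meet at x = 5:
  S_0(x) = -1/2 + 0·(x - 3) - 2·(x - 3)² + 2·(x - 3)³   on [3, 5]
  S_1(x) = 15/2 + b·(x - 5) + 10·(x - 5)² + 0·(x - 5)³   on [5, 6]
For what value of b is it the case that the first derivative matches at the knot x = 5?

16

S_0'(x) = 0 - 4·(x - 3) + 6·(x - 3)², so S_0'(5) = 16. On the right, S_1'(5) = b, so b = 16.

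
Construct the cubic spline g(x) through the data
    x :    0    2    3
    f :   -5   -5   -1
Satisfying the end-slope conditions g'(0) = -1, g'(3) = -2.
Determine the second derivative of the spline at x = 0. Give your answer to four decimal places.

-2.8333

With σ_i denoting the second derivative at x_i, h_i = 2, 1, and Δ_i = (y_(i+1) − y_i)/h_i = 0, 4:
  2·σ_0 + 6·σ_1 + 1·σ_2 = 6(Δ_1 - Δ_0) = 24
Clamped end conditions give two more equations: 2h_0·σ_0 + h_0·σ_1 = 6(Δ_0 - g'(0)) = 6 and h_1·σ_1 + 2h_1·σ_2 = 6(g'(3) - Δ_1) = -36.
Solving the tridiagonal system: σ_0 = -17/6, σ_1 = 26/3, σ_2 = -67/3.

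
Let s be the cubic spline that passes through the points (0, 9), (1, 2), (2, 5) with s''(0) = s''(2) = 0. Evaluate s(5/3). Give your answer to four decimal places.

3.2593

Let σ_i = s''(x_i). Step sizes h_i = 1, 1; slopes of the chords Δ_i = (y_(i+1) - y_i)/h_i = -7, 3.
  1·σ_0 + 4·σ_1 + 1·σ_2 = 6(Δ_1 - Δ_0) = 60
Natural end conditions: σ_0 = σ_2 = 0.
Solving: σ_0 = 0, σ_1 = 15, σ_2 = 0.
On [1, 2], s(t) = 2 - 2·(t - 1) + 15/2·(t - 1)² - 5/2·(t - 1)³.
With (t - 1) = 2/3: s(5/3) = 88/27.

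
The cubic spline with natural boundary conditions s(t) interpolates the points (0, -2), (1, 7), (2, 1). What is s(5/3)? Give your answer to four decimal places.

4.1111

Put σ_i = s'' at the i-th knot. Here h = (1, 1) and Δ = (9, -6), so the interior equations h_(i-1)·σ_(i-1) + 2(h_(i-1)+h_i)·σ_i + h_i·σ_(i+1) = 6(Δ_i − Δ_(i-1)) read
  1·σ_0 + 4·σ_1 + 1·σ_2 = 6(Δ_1 - Δ_0) = -90
Natural end conditions: σ_0 = σ_2 = 0.
Solving the tridiagonal system: σ_0 = 0, σ_1 = -45/2, σ_2 = 0.
On [1, 2], s(t) = 7 + 3/2·(t - 1) - 45/4·(t - 1)² + 15/4·(t - 1)³.
With (t - 1) = 2/3: s(5/3) = 37/9.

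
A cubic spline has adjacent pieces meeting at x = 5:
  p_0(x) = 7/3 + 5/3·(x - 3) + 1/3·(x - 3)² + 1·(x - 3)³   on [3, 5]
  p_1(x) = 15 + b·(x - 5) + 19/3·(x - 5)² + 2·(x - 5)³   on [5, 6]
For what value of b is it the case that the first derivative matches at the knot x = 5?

p_0'(x) = 5/3 + 2/3·(x - 3) + 3·(x - 3)², so p_0'(5) = 15. On the right, p_1'(5) = b, so b = 15.

15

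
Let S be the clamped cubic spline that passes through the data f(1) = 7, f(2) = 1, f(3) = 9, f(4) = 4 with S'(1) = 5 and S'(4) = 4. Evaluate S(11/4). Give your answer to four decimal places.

7.5688

Write σ_i for S''(x_i). With h_i = 1, 1, 1 and divided differences Δ_i = -6, 8, -5, the continuity of S' gives the tridiagonal system
  1·σ_0 + 4·σ_1 + 1·σ_2 = 6(Δ_1 - Δ_0) = 84
  1·σ_1 + 4·σ_2 + 1·σ_3 = 6(Δ_2 - Δ_1) = -78
Clamped end conditions give two more equations: 2h_0·σ_0 + h_0·σ_1 = 6(Δ_0 - S'(1)) = -66 and h_2·σ_2 + 2h_2·σ_3 = 6(S'(4) - Δ_2) = 54.
Solving the tridiagonal system: σ_0 = -838/15, σ_1 = 686/15, σ_2 = -646/15, σ_3 = 728/15.
On [2, 3], S(t) = 1 - 1/15·(t - 2) + 343/15·(t - 2)² - 74/5·(t - 2)³.
With (t - 2) = 3/4: S(11/4) = 1211/160.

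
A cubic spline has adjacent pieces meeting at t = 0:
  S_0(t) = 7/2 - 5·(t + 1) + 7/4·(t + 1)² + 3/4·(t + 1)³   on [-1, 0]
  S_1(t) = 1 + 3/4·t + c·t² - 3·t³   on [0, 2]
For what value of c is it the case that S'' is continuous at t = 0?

4

S_0''(t) = 7/2 + 9/2·(t + 1), so S_0''(0) = 8. On the right, S_1''(0) = 2c, so c = 4.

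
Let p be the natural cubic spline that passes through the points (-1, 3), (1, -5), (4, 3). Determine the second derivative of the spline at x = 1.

Let M_i = p''(x_i). Step sizes h_i = 2, 3; slopes of the chords Δ_i = (y_(i+1) - y_i)/h_i = -4, 8/3.
  2·M_0 + 10·M_1 + 3·M_2 = 6(Δ_1 - Δ_0) = 40
Natural end conditions: M_0 = M_2 = 0.
Solving the tridiagonal system: M_0 = 0, M_1 = 4, M_2 = 0.

4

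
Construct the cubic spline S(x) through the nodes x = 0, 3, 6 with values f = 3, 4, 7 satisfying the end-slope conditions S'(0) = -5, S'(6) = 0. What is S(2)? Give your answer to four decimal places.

1.6296

Put M_i = S'' at the i-th knot. Here h = (3, 3) and Δ = (1/3, 1), so the interior equations h_(i-1)·M_(i-1) + 2(h_(i-1)+h_i)·M_i + h_i·M_(i+1) = 6(Δ_i − Δ_(i-1)) read
  3·M_0 + 12·M_1 + 3·M_2 = 6(Δ_1 - Δ_0) = 4
Clamped end conditions give two more equations: 2h_0·M_0 + h_0·M_1 = 6(Δ_0 - S'(0)) = 32 and h_1·M_1 + 2h_1·M_2 = 6(S'(6) - Δ_1) = -6.
Hence M_0 = 35/6, M_1 = -1, M_2 = -1/2.
On [0, 3], S(x) = 3 - 5·x + 35/12·x² - 41/108·x³.
With x = 2: S(2) = 44/27.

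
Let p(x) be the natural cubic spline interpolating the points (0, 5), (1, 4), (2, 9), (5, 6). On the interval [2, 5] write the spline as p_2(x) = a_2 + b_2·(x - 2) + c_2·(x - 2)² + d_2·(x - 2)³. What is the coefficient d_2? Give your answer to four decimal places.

Put m_i = p'' at the i-th knot. Here h = (1, 1, 3) and Δ = (-1, 5, -1), so the interior equations h_(i-1)·m_(i-1) + 2(h_(i-1)+h_i)·m_i + h_i·m_(i+1) = 6(Δ_i − Δ_(i-1)) read
  1·m_0 + 4·m_1 + 1·m_2 = 6(Δ_1 - Δ_0) = 36
  1·m_1 + 8·m_2 + 3·m_3 = 6(Δ_2 - Δ_1) = -36
Natural end conditions: m_0 = m_3 = 0.
Forward elimination and back-substitution give m_0 = 0, m_1 = 324/31, m_2 = -180/31, m_3 = 0.
On [2, 5], with p_2(x) = a_2 + b_2·(x - 2) + c_2·(x - 2)² + d_2·(x - 2)³: c_2 = m_2/2 = -90/31, d_2 = (m_3 - m_2)/(6h_2) = 10/31, b_2 = Δ_2 - h_2(2m_2 + m_3)/6 = 149/31.

0.3226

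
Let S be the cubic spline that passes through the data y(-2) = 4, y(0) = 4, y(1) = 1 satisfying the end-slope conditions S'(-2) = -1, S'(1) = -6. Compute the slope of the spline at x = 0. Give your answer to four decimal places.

Put M_i = S'' at the i-th knot. Here h = (2, 1) and Δ = (0, -3), so the interior equations h_(i-1)·M_(i-1) + 2(h_(i-1)+h_i)·M_i + h_i·M_(i+1) = 6(Δ_i − Δ_(i-1)) read
  2·M_0 + 6·M_1 + 1·M_2 = 6(Δ_1 - Δ_0) = -18
Clamped end conditions give two more equations: 2h_0·M_0 + h_0·M_1 = 6(Δ_0 - S'(-2)) = 6 and h_1·M_1 + 2h_1·M_2 = 6(S'(1) - Δ_1) = -18.
Solving: M_0 = 17/6, M_1 = -8/3, M_2 = -23/3.
On [0, 1], S'(x) = b_1 + 2c_1·x + 3d_1·x² with b_1 = Δ_1 - h_1(2M_1 + M_2)/6 = -5/6, c_1 = M_1/2 = -4/3, d_1 = (M_2 - M_1)/(6h_1) = -5/6. So S'(0) = -5/6.

-0.8333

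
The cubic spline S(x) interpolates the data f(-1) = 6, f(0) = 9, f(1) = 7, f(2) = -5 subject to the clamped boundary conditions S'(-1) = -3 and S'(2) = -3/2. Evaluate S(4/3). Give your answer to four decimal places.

2.3407

Write m_i for S''(x_i). With h_i = 1, 1, 1 and divided differences Δ_i = 3, -2, -12, the continuity of S' gives the tridiagonal system
  1·m_0 + 4·m_1 + 1·m_2 = 6(Δ_1 - Δ_0) = -30
  1·m_1 + 4·m_2 + 1·m_3 = 6(Δ_2 - Δ_1) = -60
Clamped end conditions give two more equations: 2h_0·m_0 + h_0·m_1 = 6(Δ_0 - S'(-1)) = 36 and h_2·m_2 + 2h_2·m_3 = 6(S'(2) - Δ_2) = 63.
Forward elimination and back-substitution give m_0 = 107/5, m_1 = -34/5, m_2 = -121/5, m_3 = 218/5.
On [1, 2], S(x) = 7 - 56/5·(x - 1) - 121/10·(x - 1)² + 113/10·(x - 1)³.
With (x - 1) = 1/3: S(4/3) = 316/135.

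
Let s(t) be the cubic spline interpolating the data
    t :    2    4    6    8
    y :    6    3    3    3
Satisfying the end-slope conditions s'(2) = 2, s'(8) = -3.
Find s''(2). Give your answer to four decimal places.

Put m_i = s'' at the i-th knot. Here h = (2, 2, 2) and Δ = (-3/2, 0, 0), so the interior equations h_(i-1)·m_(i-1) + 2(h_(i-1)+h_i)·m_i + h_i·m_(i+1) = 6(Δ_i − Δ_(i-1)) read
  2·m_0 + 8·m_1 + 2·m_2 = 6(Δ_1 - Δ_0) = 9
  2·m_1 + 8·m_2 + 2·m_3 = 6(Δ_2 - Δ_1) = 0
Clamped end conditions give two more equations: 2h_0·m_0 + h_0·m_1 = 6(Δ_0 - s'(2)) = -21 and h_2·m_2 + 2h_2·m_3 = 6(s'(8) - Δ_2) = -18.
Solving the tridiagonal system: m_0 = -197/30, m_1 = 79/30, m_2 = 8/15, m_3 = -143/30.

-6.5667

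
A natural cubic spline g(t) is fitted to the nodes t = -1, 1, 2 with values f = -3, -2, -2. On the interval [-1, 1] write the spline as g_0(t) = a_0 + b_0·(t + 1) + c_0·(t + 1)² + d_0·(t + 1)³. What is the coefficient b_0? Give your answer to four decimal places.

0.6667

Put M_i = g'' at the i-th knot. Here h = (2, 1) and Δ = (1/2, 0), so the interior equations h_(i-1)·M_(i-1) + 2(h_(i-1)+h_i)·M_i + h_i·M_(i+1) = 6(Δ_i − Δ_(i-1)) read
  2·M_0 + 6·M_1 + 1·M_2 = 6(Δ_1 - Δ_0) = -3
Natural end conditions: M_0 = M_2 = 0.
Solving the tridiagonal system: M_0 = 0, M_1 = -1/2, M_2 = 0.
On [-1, 1], with g_0(t) = a_0 + b_0·(t + 1) + c_0·(t + 1)² + d_0·(t + 1)³: c_0 = M_0/2 = 0, d_0 = (M_1 - M_0)/(6h_0) = -1/24, b_0 = Δ_0 - h_0(2M_0 + M_1)/6 = 2/3.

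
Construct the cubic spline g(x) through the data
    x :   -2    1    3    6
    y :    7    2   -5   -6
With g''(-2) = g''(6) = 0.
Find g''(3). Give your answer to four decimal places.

2.2083

Put σ_i = g'' at the i-th knot. Here h = (3, 2, 3) and Δ = (-5/3, -7/2, -1/3), so the interior equations h_(i-1)·σ_(i-1) + 2(h_(i-1)+h_i)·σ_i + h_i·σ_(i+1) = 6(Δ_i − Δ_(i-1)) read
  3·σ_0 + 10·σ_1 + 2·σ_2 = 6(Δ_1 - Δ_0) = -11
  2·σ_1 + 10·σ_2 + 3·σ_3 = 6(Δ_2 - Δ_1) = 19
Natural end conditions: σ_0 = σ_3 = 0.
Forward elimination and back-substitution give σ_0 = 0, σ_1 = -37/24, σ_2 = 53/24, σ_3 = 0.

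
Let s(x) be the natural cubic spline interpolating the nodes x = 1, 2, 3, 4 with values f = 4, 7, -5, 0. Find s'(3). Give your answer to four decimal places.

With M_i denoting the second derivative at x_i, h_i = 1, 1, 1, and Δ_i = (y_(i+1) − y_i)/h_i = 3, -12, 5:
  1·M_0 + 4·M_1 + 1·M_2 = 6(Δ_1 - Δ_0) = -90
  1·M_1 + 4·M_2 + 1·M_3 = 6(Δ_2 - Δ_1) = 102
Natural end conditions: M_0 = M_3 = 0.
Hence M_0 = 0, M_1 = -154/5, M_2 = 166/5, M_3 = 0.
On [3, 4], s'(x) = b_2 + 2c_2·(x - 3) + 3d_2·(x - 3)² with b_2 = Δ_2 - h_2(2M_2 + M_3)/6 = -91/15, c_2 = M_2/2 = 83/5, d_2 = (M_3 - M_2)/(6h_2) = -83/15. So s'(3) = -91/15.

-6.0667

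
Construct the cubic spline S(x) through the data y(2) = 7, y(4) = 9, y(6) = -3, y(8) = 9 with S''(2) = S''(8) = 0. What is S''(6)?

11

Put M_i = S'' at the i-th knot. Here h = (2, 2, 2) and Δ = (1, -6, 6), so the interior equations h_(i-1)·M_(i-1) + 2(h_(i-1)+h_i)·M_i + h_i·M_(i+1) = 6(Δ_i − Δ_(i-1)) read
  2·M_0 + 8·M_1 + 2·M_2 = 6(Δ_1 - Δ_0) = -42
  2·M_1 + 8·M_2 + 2·M_3 = 6(Δ_2 - Δ_1) = 72
Natural end conditions: M_0 = M_3 = 0.
Solving: M_0 = 0, M_1 = -8, M_2 = 11, M_3 = 0.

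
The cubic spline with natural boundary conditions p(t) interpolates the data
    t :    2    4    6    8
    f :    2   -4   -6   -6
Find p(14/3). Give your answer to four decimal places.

Put m_i = p'' at the i-th knot. Here h = (2, 2, 2) and Δ = (-3, -1, 0), so the interior equations h_(i-1)·m_(i-1) + 2(h_(i-1)+h_i)·m_i + h_i·m_(i+1) = 6(Δ_i − Δ_(i-1)) read
  2·m_0 + 8·m_1 + 2·m_2 = 6(Δ_1 - Δ_0) = 12
  2·m_1 + 8·m_2 + 2·m_3 = 6(Δ_2 - Δ_1) = 6
Natural end conditions: m_0 = m_3 = 0.
Hence m_0 = 0, m_1 = 7/5, m_2 = 2/5, m_3 = 0.
On [4, 6], p(t) = -4 - 31/15·(t - 4) + 7/10·(t - 4)² - 1/12·(t - 4)³.
With (t - 4) = 2/3: p(14/3) = -2062/405.

-5.0914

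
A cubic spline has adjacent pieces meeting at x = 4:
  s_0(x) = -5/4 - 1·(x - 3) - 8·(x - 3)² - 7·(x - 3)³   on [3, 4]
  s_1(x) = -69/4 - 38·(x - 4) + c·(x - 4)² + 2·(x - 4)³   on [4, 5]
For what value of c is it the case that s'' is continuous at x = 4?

-29

s_0''(x) = -16 - 42·(x - 3), so s_0''(4) = -58. On the right, s_1''(4) = 2c, so c = -29.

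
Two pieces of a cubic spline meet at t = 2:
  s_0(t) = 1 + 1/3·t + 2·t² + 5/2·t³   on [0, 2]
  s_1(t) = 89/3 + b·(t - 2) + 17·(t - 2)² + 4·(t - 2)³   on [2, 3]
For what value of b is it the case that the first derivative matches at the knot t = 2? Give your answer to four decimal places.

38.3333

s_0'(t) = 1/3 + 4·t + 15/2·t², so s_0'(2) = 115/3. On the right, s_1'(2) = b, so b = 115/3.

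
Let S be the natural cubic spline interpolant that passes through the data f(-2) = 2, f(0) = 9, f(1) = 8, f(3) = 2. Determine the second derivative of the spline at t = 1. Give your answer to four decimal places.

Let σ_i = S''(x_i). Step sizes h_i = 2, 1, 2; slopes of the chords Δ_i = (y_(i+1) - y_i)/h_i = 7/2, -1, -3.
  2·σ_0 + 6·σ_1 + 1·σ_2 = 6(Δ_1 - Δ_0) = -27
  1·σ_1 + 6·σ_2 + 2·σ_3 = 6(Δ_2 - Δ_1) = -12
Natural end conditions: σ_0 = σ_3 = 0.
Solving the tridiagonal system: σ_0 = 0, σ_1 = -30/7, σ_2 = -9/7, σ_3 = 0.

-1.2857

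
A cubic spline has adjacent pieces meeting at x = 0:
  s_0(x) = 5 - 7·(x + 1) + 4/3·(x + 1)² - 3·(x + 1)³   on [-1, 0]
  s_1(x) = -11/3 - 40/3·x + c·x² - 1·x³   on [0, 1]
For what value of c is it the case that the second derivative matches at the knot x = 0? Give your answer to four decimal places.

s_0''(x) = 8/3 - 18·(x + 1), so s_0''(0) = -46/3. On the right, s_1''(0) = 2c, so c = -23/3.

-7.6667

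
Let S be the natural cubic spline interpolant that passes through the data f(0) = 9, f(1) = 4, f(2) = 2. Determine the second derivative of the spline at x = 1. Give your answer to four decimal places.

Let σ_i = S''(x_i). Step sizes h_i = 1, 1; slopes of the chords Δ_i = (y_(i+1) - y_i)/h_i = -5, -2.
  1·σ_0 + 4·σ_1 + 1·σ_2 = 6(Δ_1 - Δ_0) = 18
Natural end conditions: σ_0 = σ_2 = 0.
Forward elimination and back-substitution give σ_0 = 0, σ_1 = 9/2, σ_2 = 0.

4.5000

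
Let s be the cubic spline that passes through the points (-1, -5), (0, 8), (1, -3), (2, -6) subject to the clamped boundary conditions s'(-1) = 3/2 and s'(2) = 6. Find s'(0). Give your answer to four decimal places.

Let σ_i = s''(x_i). Step sizes h_i = 1, 1, 1; slopes of the chords Δ_i = (y_(i+1) - y_i)/h_i = 13, -11, -3.
  1·σ_0 + 4·σ_1 + 1·σ_2 = 6(Δ_1 - Δ_0) = -144
  1·σ_1 + 4·σ_2 + 1·σ_3 = 6(Δ_2 - Δ_1) = 48
Clamped end conditions give two more equations: 2h_0·σ_0 + h_0·σ_1 = 6(Δ_0 - s'(-1)) = 69 and h_2·σ_2 + 2h_2·σ_3 = 6(s'(2) - Δ_2) = 54.
Forward elimination and back-substitution give σ_0 = 316/5, σ_1 = -287/5, σ_2 = 112/5, σ_3 = 79/5.
On [0, 1], s'(t) = b_1 + 2c_1·t + 3d_1·t² with b_1 = Δ_1 - h_1(2σ_1 + σ_2)/6 = 22/5, c_1 = σ_1/2 = -287/10, d_1 = (σ_2 - σ_1)/(6h_1) = 133/10. So s'(0) = 22/5.

4.4000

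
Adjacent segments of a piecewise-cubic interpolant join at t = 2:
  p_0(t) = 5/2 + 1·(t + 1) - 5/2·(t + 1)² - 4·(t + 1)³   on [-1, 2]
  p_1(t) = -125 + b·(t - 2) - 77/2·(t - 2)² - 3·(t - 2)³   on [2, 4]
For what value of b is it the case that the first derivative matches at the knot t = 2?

-122

p_0'(t) = 1 - 5·(t + 1) - 12·(t + 1)², so p_0'(2) = -122. On the right, p_1'(2) = b, so b = -122.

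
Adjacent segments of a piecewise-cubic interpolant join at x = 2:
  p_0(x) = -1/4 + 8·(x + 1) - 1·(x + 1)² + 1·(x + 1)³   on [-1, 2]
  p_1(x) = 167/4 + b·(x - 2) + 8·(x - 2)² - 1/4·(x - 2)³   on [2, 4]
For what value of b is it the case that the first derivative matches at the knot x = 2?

29

p_0'(x) = 8 - 2·(x + 1) + 3·(x + 1)², so p_0'(2) = 29. On the right, p_1'(2) = b, so b = 29.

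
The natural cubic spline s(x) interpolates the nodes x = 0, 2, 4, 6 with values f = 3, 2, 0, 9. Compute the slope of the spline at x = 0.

0

Write σ_i for s''(x_i). With h_i = 2, 2, 2 and divided differences Δ_i = -1/2, -1, 9/2, the continuity of s' gives the tridiagonal system
  2·σ_0 + 8·σ_1 + 2·σ_2 = 6(Δ_1 - Δ_0) = -3
  2·σ_1 + 8·σ_2 + 2·σ_3 = 6(Δ_2 - Δ_1) = 33
Natural end conditions: σ_0 = σ_3 = 0.
Forward elimination and back-substitution give σ_0 = 0, σ_1 = -3/2, σ_2 = 9/2, σ_3 = 0.
On [0, 2], s'(x) = b_0 + 2c_0·x + 3d_0·x² with b_0 = Δ_0 - h_0(2σ_0 + σ_1)/6 = 0, c_0 = σ_0/2 = 0, d_0 = (σ_1 - σ_0)/(6h_0) = -1/8. So s'(0) = 0.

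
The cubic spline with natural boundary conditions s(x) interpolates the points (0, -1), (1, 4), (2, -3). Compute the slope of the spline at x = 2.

-10

Write σ_i for s''(x_i). With h_i = 1, 1 and divided differences Δ_i = 5, -7, the continuity of s' gives the tridiagonal system
  1·σ_0 + 4·σ_1 + 1·σ_2 = 6(Δ_1 - Δ_0) = -72
Natural end conditions: σ_0 = σ_2 = 0.
Forward elimination and back-substitution give σ_0 = 0, σ_1 = -18, σ_2 = 0.
On [1, 2], s'(x) = b_1 + 2c_1·(x - 1) + 3d_1·(x - 1)² with b_1 = Δ_1 - h_1(2σ_1 + σ_2)/6 = -1, c_1 = σ_1/2 = -9, d_1 = (σ_2 - σ_1)/(6h_1) = 3. So s'(2) = -10.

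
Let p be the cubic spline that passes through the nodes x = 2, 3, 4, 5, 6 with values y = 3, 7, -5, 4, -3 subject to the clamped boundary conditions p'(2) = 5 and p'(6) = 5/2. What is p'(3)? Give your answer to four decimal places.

-7.0625

Let M_i = p''(x_i). Step sizes h_i = 1, 1, 1, 1; slopes of the chords Δ_i = (y_(i+1) - y_i)/h_i = 4, -12, 9, -7.
  1·M_0 + 4·M_1 + 1·M_2 = 6(Δ_1 - Δ_0) = -96
  1·M_1 + 4·M_2 + 1·M_3 = 6(Δ_2 - Δ_1) = 126
  1·M_2 + 4·M_3 + 1·M_4 = 6(Δ_3 - Δ_2) = -96
Clamped end conditions give two more equations: 2h_0·M_0 + h_0·M_1 = 6(Δ_0 - p'(2)) = -6 and h_3·M_3 + 2h_3·M_4 = 6(p'(6) - Δ_3) = 57.
Solving: M_0 = 145/8, M_1 = -169/4, M_2 = 439/8, M_3 = -205/4, M_4 = 433/8.
On [3, 4], p'(x) = b_1 + 2c_1·(x - 3) + 3d_1·(x - 3)² with b_1 = Δ_1 - h_1(2M_1 + M_2)/6 = -113/16, c_1 = M_1/2 = -169/8, d_1 = (M_2 - M_1)/(6h_1) = 259/16. So p'(3) = -113/16.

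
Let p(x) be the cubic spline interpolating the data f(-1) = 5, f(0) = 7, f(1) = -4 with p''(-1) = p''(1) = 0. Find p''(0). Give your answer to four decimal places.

-19.5000

Put m_i = p'' at the i-th knot. Here h = (1, 1) and Δ = (2, -11), so the interior equations h_(i-1)·m_(i-1) + 2(h_(i-1)+h_i)·m_i + h_i·m_(i+1) = 6(Δ_i − Δ_(i-1)) read
  1·m_0 + 4·m_1 + 1·m_2 = 6(Δ_1 - Δ_0) = -78
Natural end conditions: m_0 = m_2 = 0.
Hence m_0 = 0, m_1 = -39/2, m_2 = 0.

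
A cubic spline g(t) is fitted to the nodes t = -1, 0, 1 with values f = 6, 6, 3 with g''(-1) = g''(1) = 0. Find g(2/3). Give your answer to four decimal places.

4.2222

Let M_i = g''(x_i). Step sizes h_i = 1, 1; slopes of the chords Δ_i = (y_(i+1) - y_i)/h_i = 0, -3.
  1·M_0 + 4·M_1 + 1·M_2 = 6(Δ_1 - Δ_0) = -18
Natural end conditions: M_0 = M_2 = 0.
Hence M_0 = 0, M_1 = -9/2, M_2 = 0.
On [0, 1], g(t) = 6 - 3/2·t - 9/4·t² + 3/4·t³.
With t = 2/3: g(2/3) = 38/9.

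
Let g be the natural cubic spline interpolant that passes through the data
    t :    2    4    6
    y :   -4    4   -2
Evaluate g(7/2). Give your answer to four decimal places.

Write M_i for g''(x_i). With h_i = 2, 2 and divided differences Δ_i = 4, -3, the continuity of g' gives the tridiagonal system
  2·M_0 + 8·M_1 + 2·M_2 = 6(Δ_1 - Δ_0) = -42
Natural end conditions: M_0 = M_2 = 0.
Hence M_0 = 0, M_1 = -21/4, M_2 = 0.
On [2, 4], g(t) = -4 + 23/4·(t - 2) + 0·(t - 2)² - 7/16·(t - 2)³.
With (t - 2) = 3/2: g(7/2) = 403/128.

3.1484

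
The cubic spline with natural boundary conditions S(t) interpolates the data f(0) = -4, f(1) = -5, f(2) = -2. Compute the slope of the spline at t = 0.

-2

With m_i denoting the second derivative at x_i, h_i = 1, 1, and Δ_i = (y_(i+1) − y_i)/h_i = -1, 3:
  1·m_0 + 4·m_1 + 1·m_2 = 6(Δ_1 - Δ_0) = 24
Natural end conditions: m_0 = m_2 = 0.
Solving the tridiagonal system: m_0 = 0, m_1 = 6, m_2 = 0.
On [0, 1], S'(t) = b_0 + 2c_0·t + 3d_0·t² with b_0 = Δ_0 - h_0(2m_0 + m_1)/6 = -2, c_0 = m_0/2 = 0, d_0 = (m_1 - m_0)/(6h_0) = 1. So S'(0) = -2.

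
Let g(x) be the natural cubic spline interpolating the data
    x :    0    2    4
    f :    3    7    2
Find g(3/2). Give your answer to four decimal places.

With m_i denoting the second derivative at x_i, h_i = 2, 2, and Δ_i = (y_(i+1) − y_i)/h_i = 2, -5/2:
  2·m_0 + 8·m_1 + 2·m_2 = 6(Δ_1 - Δ_0) = -27
Natural end conditions: m_0 = m_2 = 0.
Solving: m_0 = 0, m_1 = -27/8, m_2 = 0.
On [0, 2], g(x) = 3 + 25/8·x + 0·x² - 9/32·x³.
With x = 3/2: g(3/2) = 1725/256.

6.7383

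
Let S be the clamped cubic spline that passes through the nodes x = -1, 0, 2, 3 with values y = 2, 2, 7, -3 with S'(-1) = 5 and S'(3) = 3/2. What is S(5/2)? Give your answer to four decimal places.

0.6321

Write M_i for S''(x_i). With h_i = 1, 2, 1 and divided differences Δ_i = 0, 5/2, -10, the continuity of S' gives the tridiagonal system
  1·M_0 + 6·M_1 + 2·M_2 = 6(Δ_1 - Δ_0) = 15
  2·M_1 + 6·M_2 + 1·M_3 = 6(Δ_2 - Δ_1) = -75
Clamped end conditions give two more equations: 2h_0·M_0 + h_0·M_1 = 6(Δ_0 - S'(-1)) = -30 and h_2·M_2 + 2h_2·M_3 = 6(S'(3) - Δ_2) = 69.
Forward elimination and back-substitution give M_0 = -781/35, M_1 = 512/35, M_2 = -883/35, M_3 = 1649/35.
On [2, 3], S(x) = 7 - 661/70·(x - 2) - 883/70·(x - 2)² + 422/35·(x - 2)³.
With (x - 2) = 1/2: S(5/2) = 177/280.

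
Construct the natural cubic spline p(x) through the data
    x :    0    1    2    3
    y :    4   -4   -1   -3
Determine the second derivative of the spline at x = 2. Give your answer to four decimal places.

-12.4000

Let m_i = p''(x_i). Step sizes h_i = 1, 1, 1; slopes of the chords Δ_i = (y_(i+1) - y_i)/h_i = -8, 3, -2.
  1·m_0 + 4·m_1 + 1·m_2 = 6(Δ_1 - Δ_0) = 66
  1·m_1 + 4·m_2 + 1·m_3 = 6(Δ_2 - Δ_1) = -30
Natural end conditions: m_0 = m_3 = 0.
Solving: m_0 = 0, m_1 = 98/5, m_2 = -62/5, m_3 = 0.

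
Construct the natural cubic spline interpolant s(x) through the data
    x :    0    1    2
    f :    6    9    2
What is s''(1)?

Put M_i = s'' at the i-th knot. Here h = (1, 1) and Δ = (3, -7), so the interior equations h_(i-1)·M_(i-1) + 2(h_(i-1)+h_i)·M_i + h_i·M_(i+1) = 6(Δ_i − Δ_(i-1)) read
  1·M_0 + 4·M_1 + 1·M_2 = 6(Δ_1 - Δ_0) = -60
Natural end conditions: M_0 = M_2 = 0.
Hence M_0 = 0, M_1 = -15, M_2 = 0.

-15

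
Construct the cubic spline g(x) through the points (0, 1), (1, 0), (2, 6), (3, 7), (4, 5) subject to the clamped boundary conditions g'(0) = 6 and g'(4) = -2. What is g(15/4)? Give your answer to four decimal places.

5.5184

Let σ_i = g''(x_i). Step sizes h_i = 1, 1, 1, 1; slopes of the chords Δ_i = (y_(i+1) - y_i)/h_i = -1, 6, 1, -2.
  1·σ_0 + 4·σ_1 + 1·σ_2 = 6(Δ_1 - Δ_0) = 42
  1·σ_1 + 4·σ_2 + 1·σ_3 = 6(Δ_2 - Δ_1) = -30
  1·σ_2 + 4·σ_3 + 1·σ_4 = 6(Δ_3 - Δ_2) = -18
Clamped end conditions give two more equations: 2h_0·σ_0 + h_0·σ_1 = 6(Δ_0 - g'(0)) = -42 and h_3·σ_3 + 2h_3·σ_4 = 6(g'(4) - Δ_3) = 0.
Solving: σ_0 = -445/14, σ_1 = 151/7, σ_2 = -25/2, σ_3 = -11/7, σ_4 = 11/14.
On [3, 4], g(x) = 7 - 45/28·(x - 3) - 11/14·(x - 3)² + 11/28·(x - 3)³.
With (x - 3) = 3/4: g(15/4) = 9889/1792.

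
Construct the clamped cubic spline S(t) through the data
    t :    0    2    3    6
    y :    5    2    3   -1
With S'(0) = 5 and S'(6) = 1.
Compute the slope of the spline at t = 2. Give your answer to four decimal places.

With σ_i denoting the second derivative at x_i, h_i = 2, 1, 3, and Δ_i = (y_(i+1) − y_i)/h_i = -3/2, 1, -4/3:
  2·σ_0 + 6·σ_1 + 1·σ_2 = 6(Δ_1 - Δ_0) = 15
  1·σ_1 + 8·σ_2 + 3·σ_3 = 6(Δ_2 - Δ_1) = -14
Clamped end conditions give two more equations: 2h_0·σ_0 + h_0·σ_1 = 6(Δ_0 - S'(0)) = -39 and h_2·σ_2 + 2h_2·σ_3 = 6(S'(6) - Δ_2) = 14.
Solving: σ_0 = -191/14, σ_1 = 109/14, σ_2 = -31/7, σ_3 = 191/42.
On [2, 3], S'(t) = b_1 + 2c_1·(t - 2) + 3d_1·(t - 2)² with b_1 = Δ_1 - h_1(2σ_1 + σ_2)/6 = -6/7, c_1 = σ_1/2 = 109/28, d_1 = (σ_2 - σ_1)/(6h_1) = -57/28. So S'(2) = -6/7.

-0.8571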